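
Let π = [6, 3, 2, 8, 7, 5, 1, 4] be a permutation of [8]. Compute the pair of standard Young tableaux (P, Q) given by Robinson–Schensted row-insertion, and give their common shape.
P = [1, 4] / [2, 5] / [3, 7] / [6, 8];  Q = [1, 4] / [2, 5] / [3, 6] / [7, 8];  common shape = (2, 2, 2, 2)

Row-insert the values π_1, π_2, … into P one at a time, bumping the leftmost entry strictly greater than the inserted value down to the next row. The recording tableau Q records, in position (i, j), the step at which that cell was added to P.
  Insert 6 (step 1): P = [6];  Q = [1]
  Insert 3 (step 2): P = [3] / [6];  Q = [1] / [2]
  Insert 2 (step 3): P = [2] / [3] / [6];  Q = [1] / [2] / [3]
  Insert 8 (step 4): P = [2, 8] / [3] / [6];  Q = [1, 4] / [2] / [3]
  Insert 7 (step 5): P = [2, 7] / [3, 8] / [6];  Q = [1, 4] / [2, 5] / [3]
  Insert 5 (step 6): P = [2, 5] / [3, 7] / [6, 8];  Q = [1, 4] / [2, 5] / [3, 6]
  Insert 1 (step 7): P = [1, 5] / [2, 7] / [3, 8] / [6];  Q = [1, 4] / [2, 5] / [3, 6] / [7]
  Insert 4 (step 8): P = [1, 4] / [2, 5] / [3, 7] / [6, 8];  Q = [1, 4] / [2, 5] / [3, 6] / [7, 8]
Final shape: (2, 2, 2, 2).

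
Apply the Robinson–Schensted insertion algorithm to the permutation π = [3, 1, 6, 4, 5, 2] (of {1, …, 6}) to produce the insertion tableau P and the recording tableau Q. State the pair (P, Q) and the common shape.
P = [1, 2, 5] / [3, 4] / [6];  Q = [1, 3, 5] / [2, 4] / [6];  common shape = (3, 2, 1)

Row-insert the values π_1, π_2, … into P one at a time, bumping the leftmost entry strictly greater than the inserted value down to the next row. The recording tableau Q records, in position (i, j), the step at which that cell was added to P.
  Insert 3 (step 1): P = [3];  Q = [1]
  Insert 1 (step 2): P = [1] / [3];  Q = [1] / [2]
  Insert 6 (step 3): P = [1, 6] / [3];  Q = [1, 3] / [2]
  Insert 4 (step 4): P = [1, 4] / [3, 6];  Q = [1, 3] / [2, 4]
  Insert 5 (step 5): P = [1, 4, 5] / [3, 6];  Q = [1, 3, 5] / [2, 4]
  Insert 2 (step 6): P = [1, 2, 5] / [3, 4] / [6];  Q = [1, 3, 5] / [2, 4] / [6]
Final shape: (3, 2, 1).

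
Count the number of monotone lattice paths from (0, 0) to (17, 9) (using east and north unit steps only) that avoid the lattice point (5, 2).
Number of paths = 2066402

Total paths from (0, 0) to (17, 9): C(26, 17) = 3124550. Paths through (5, 2): (paths (0, 0) → (5, 2)) × (paths (5, 2) → (17, 9)) = C(7, 5) · C(19, 12) = 21 · 50388 = 1058148. Avoidance count = 3124550 − 1058148 = 2066402.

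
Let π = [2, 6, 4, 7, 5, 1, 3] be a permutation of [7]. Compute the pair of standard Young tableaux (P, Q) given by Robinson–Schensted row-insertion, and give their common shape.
P = [1, 3, 5] / [2, 4] / [6, 7];  Q = [1, 2, 4] / [3, 5] / [6, 7];  common shape = (3, 2, 2)

Row-insert the values π_1, π_2, … into P one at a time, bumping the leftmost entry strictly greater than the inserted value down to the next row. The recording tableau Q records, in position (i, j), the step at which that cell was added to P.
  Insert 2 (step 1): P = [2];  Q = [1]
  Insert 6 (step 2): P = [2, 6];  Q = [1, 2]
  Insert 4 (step 3): P = [2, 4] / [6];  Q = [1, 2] / [3]
  Insert 7 (step 4): P = [2, 4, 7] / [6];  Q = [1, 2, 4] / [3]
  Insert 5 (step 5): P = [2, 4, 5] / [6, 7];  Q = [1, 2, 4] / [3, 5]
  Insert 1 (step 6): P = [1, 4, 5] / [2, 7] / [6];  Q = [1, 2, 4] / [3, 5] / [6]
  Insert 3 (step 7): P = [1, 3, 5] / [2, 4] / [6, 7];  Q = [1, 2, 4] / [3, 5] / [6, 7]
Final shape: (3, 2, 2).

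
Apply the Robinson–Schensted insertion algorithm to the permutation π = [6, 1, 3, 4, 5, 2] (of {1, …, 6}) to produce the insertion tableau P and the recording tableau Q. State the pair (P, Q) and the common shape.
P = [1, 2, 4, 5] / [3] / [6];  Q = [1, 3, 4, 5] / [2] / [6];  common shape = (4, 1, 1)

Row-insert the values π_1, π_2, … into P one at a time, bumping the leftmost entry strictly greater than the inserted value down to the next row. The recording tableau Q records, in position (i, j), the step at which that cell was added to P.
  Insert 6 (step 1): P = [6];  Q = [1]
  Insert 1 (step 2): P = [1] / [6];  Q = [1] / [2]
  Insert 3 (step 3): P = [1, 3] / [6];  Q = [1, 3] / [2]
  Insert 4 (step 4): P = [1, 3, 4] / [6];  Q = [1, 3, 4] / [2]
  Insert 5 (step 5): P = [1, 3, 4, 5] / [6];  Q = [1, 3, 4, 5] / [2]
  Insert 2 (step 6): P = [1, 2, 4, 5] / [3] / [6];  Q = [1, 3, 4, 5] / [2] / [6]
Final shape: (4, 1, 1).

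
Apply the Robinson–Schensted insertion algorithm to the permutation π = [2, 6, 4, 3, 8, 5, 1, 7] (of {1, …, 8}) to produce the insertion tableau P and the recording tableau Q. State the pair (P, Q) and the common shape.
P = [1, 3, 5, 7] / [2, 8] / [4] / [6];  Q = [1, 2, 5, 8] / [3, 6] / [4] / [7];  common shape = (4, 2, 1, 1)

Row-insert the values π_1, π_2, … into P one at a time, bumping the leftmost entry strictly greater than the inserted value down to the next row. The recording tableau Q records, in position (i, j), the step at which that cell was added to P.
  Insert 2 (step 1): P = [2];  Q = [1]
  Insert 6 (step 2): P = [2, 6];  Q = [1, 2]
  Insert 4 (step 3): P = [2, 4] / [6];  Q = [1, 2] / [3]
  Insert 3 (step 4): P = [2, 3] / [4] / [6];  Q = [1, 2] / [3] / [4]
  Insert 8 (step 5): P = [2, 3, 8] / [4] / [6];  Q = [1, 2, 5] / [3] / [4]
  Insert 5 (step 6): P = [2, 3, 5] / [4, 8] / [6];  Q = [1, 2, 5] / [3, 6] / [4]
  Insert 1 (step 7): P = [1, 3, 5] / [2, 8] / [4] / [6];  Q = [1, 2, 5] / [3, 6] / [4] / [7]
  Insert 7 (step 8): P = [1, 3, 5, 7] / [2, 8] / [4] / [6];  Q = [1, 2, 5, 8] / [3, 6] / [4] / [7]
Final shape: (4, 2, 1, 1).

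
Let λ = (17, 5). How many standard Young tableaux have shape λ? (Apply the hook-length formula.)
# SYT of shape (17, 5) = 19019

Hook-length formula: f^λ = n! / Π hook(c), product over all cells c of the Young diagram. For λ = (17, 5), n = 22 boxes. Hook lengths by row (left-to-right, top-to-bottom): [18, 17, 16, 15, 14, 12, 11, 10, 9, 8, 7, 6, 5, 4, 3, 2, 1]; [5, 4, 3, 2, 1]. Product of hooks = 59098834206720000. So f^λ = 22! / 59098834206720000 = 1124000727777607680000 / 59098834206720000 = 19019.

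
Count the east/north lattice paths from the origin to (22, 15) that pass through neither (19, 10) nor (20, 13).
Number of paths = 5284240800

Inclusion–exclusion. Total paths: C(37, 22) = 9364199760. Through P₁: C(29, 19)·C(8, 3) = 1121680560. Through P₂: C(33, 20)·C(4, 2) = 3438998640. Since P₁ is strictly southwest of P₂, a monotone path through both must visit P₁ then P₂; paths through both = C(29, 19)·C(4, 1)·C(4, 2) = 480720240. Avoid both = 9364199760 − 1121680560 − 3438998640 + 480720240 = 5284240800.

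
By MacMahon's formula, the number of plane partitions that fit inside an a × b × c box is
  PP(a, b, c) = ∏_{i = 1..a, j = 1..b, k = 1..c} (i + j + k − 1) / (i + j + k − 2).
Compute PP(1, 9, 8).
PP(1, 9, 8) = 24310

Evaluate the triple product over i = 1..1, j = 1..9, k = 1..8. The factors are (2/1) · (3/2) · (4/3) · (5/4) · (6/5) · (7/6) · (8/7) · (9/8) · … (72 factors total). The numerators and denominators telescope so the product is an integer; carrying out the multiplication exactly gives PP(1, 9, 8) = 24310.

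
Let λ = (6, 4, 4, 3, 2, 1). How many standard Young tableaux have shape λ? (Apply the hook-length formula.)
# SYT of shape (6, 4, 4, 3, 2, 1) = 193489920

Hook-length formula: f^λ = n! / Π hook(c), product over all cells c of the Young diagram. For λ = (6, 4, 4, 3, 2, 1), n = 20 boxes. Hook lengths by row (left-to-right, top-to-bottom): [11, 9, 7, 5, 2, 1]; [8, 6, 4, 2]; [7, 5, 3, 1]; [5, 3, 1]; [3, 1]; [1]. Product of hooks = 12573792000. So f^λ = 20! / 12573792000 = 2432902008176640000 / 12573792000 = 193489920.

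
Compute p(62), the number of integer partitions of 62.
p(62) = 1300156

Compute p(n) via the recurrence p(n, m) = p(n, m−1) + p(n−m, m), where p(n, m) counts partitions of n with all parts ≤ m and p(n) = p(n, n). The base cases are p(0, m) = 1 and p(n, 0) = 0 for n > 0. Filling the table yields p(62) = 1300156. (Euler's pentagonal recurrence is an alternative.)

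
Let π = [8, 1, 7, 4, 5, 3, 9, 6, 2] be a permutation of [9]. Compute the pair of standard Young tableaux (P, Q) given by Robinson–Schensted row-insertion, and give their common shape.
P = [1, 2, 5, 6] / [3, 9] / [4] / [7] / [8];  Q = [1, 3, 5, 7] / [2, 8] / [4] / [6] / [9];  common shape = (4, 2, 1, 1, 1)

Row-insert the values π_1, π_2, … into P one at a time, bumping the leftmost entry strictly greater than the inserted value down to the next row. The recording tableau Q records, in position (i, j), the step at which that cell was added to P.
  Insert 8 (step 1): P = [8];  Q = [1]
  Insert 1 (step 2): P = [1] / [8];  Q = [1] / [2]
  Insert 7 (step 3): P = [1, 7] / [8];  Q = [1, 3] / [2]
  Insert 4 (step 4): P = [1, 4] / [7] / [8];  Q = [1, 3] / [2] / [4]
  Insert 5 (step 5): P = [1, 4, 5] / [7] / [8];  Q = [1, 3, 5] / [2] / [4]
  Insert 3 (step 6): P = [1, 3, 5] / [4] / [7] / [8];  Q = [1, 3, 5] / [2] / [4] / [6]
  Insert 9 (step 7): P = [1, 3, 5, 9] / [4] / [7] / [8];  Q = [1, 3, 5, 7] / [2] / [4] / [6]
  Insert 6 (step 8): P = [1, 3, 5, 6] / [4, 9] / [7] / [8];  Q = [1, 3, 5, 7] / [2, 8] / [4] / [6]
  Insert 2 (step 9): P = [1, 2, 5, 6] / [3, 9] / [4] / [7] / [8];  Q = [1, 3, 5, 7] / [2, 8] / [4] / [6] / [9]
Final shape: (4, 2, 1, 1, 1).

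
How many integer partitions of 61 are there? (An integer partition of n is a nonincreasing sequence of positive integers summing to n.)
p(61) = 1121505

Compute p(n) via the recurrence p(n, m) = p(n, m−1) + p(n−m, m), where p(n, m) counts partitions of n with all parts ≤ m and p(n) = p(n, n). The base cases are p(0, m) = 1 and p(n, 0) = 0 for n > 0. Filling the table yields p(61) = 1121505. (Euler's pentagonal recurrence is an alternative.)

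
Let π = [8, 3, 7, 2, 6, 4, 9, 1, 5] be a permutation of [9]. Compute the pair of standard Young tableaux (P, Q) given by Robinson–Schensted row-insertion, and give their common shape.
P = [1, 4, 5] / [2, 6, 9] / [3] / [7] / [8];  Q = [1, 3, 7] / [2, 5, 9] / [4] / [6] / [8];  common shape = (3, 3, 1, 1, 1)

Row-insert the values π_1, π_2, … into P one at a time, bumping the leftmost entry strictly greater than the inserted value down to the next row. The recording tableau Q records, in position (i, j), the step at which that cell was added to P.
  Insert 8 (step 1): P = [8];  Q = [1]
  Insert 3 (step 2): P = [3] / [8];  Q = [1] / [2]
  Insert 7 (step 3): P = [3, 7] / [8];  Q = [1, 3] / [2]
  Insert 2 (step 4): P = [2, 7] / [3] / [8];  Q = [1, 3] / [2] / [4]
  Insert 6 (step 5): P = [2, 6] / [3, 7] / [8];  Q = [1, 3] / [2, 5] / [4]
  Insert 4 (step 6): P = [2, 4] / [3, 6] / [7] / [8];  Q = [1, 3] / [2, 5] / [4] / [6]
  Insert 9 (step 7): P = [2, 4, 9] / [3, 6] / [7] / [8];  Q = [1, 3, 7] / [2, 5] / [4] / [6]
  Insert 1 (step 8): P = [1, 4, 9] / [2, 6] / [3] / [7] / [8];  Q = [1, 3, 7] / [2, 5] / [4] / [6] / [8]
  Insert 5 (step 9): P = [1, 4, 5] / [2, 6, 9] / [3] / [7] / [8];  Q = [1, 3, 7] / [2, 5, 9] / [4] / [6] / [8]
Final shape: (3, 3, 1, 1, 1).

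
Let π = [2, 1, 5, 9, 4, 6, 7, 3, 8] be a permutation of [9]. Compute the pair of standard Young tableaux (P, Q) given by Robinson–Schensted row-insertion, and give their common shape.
P = [1, 3, 6, 7, 8] / [2, 4, 9] / [5];  Q = [1, 3, 4, 7, 9] / [2, 5, 6] / [8];  common shape = (5, 3, 1)

Row-insert the values π_1, π_2, … into P one at a time, bumping the leftmost entry strictly greater than the inserted value down to the next row. The recording tableau Q records, in position (i, j), the step at which that cell was added to P.
  Insert 2 (step 1): P = [2];  Q = [1]
  Insert 1 (step 2): P = [1] / [2];  Q = [1] / [2]
  Insert 5 (step 3): P = [1, 5] / [2];  Q = [1, 3] / [2]
  Insert 9 (step 4): P = [1, 5, 9] / [2];  Q = [1, 3, 4] / [2]
  Insert 4 (step 5): P = [1, 4, 9] / [2, 5];  Q = [1, 3, 4] / [2, 5]
  Insert 6 (step 6): P = [1, 4, 6] / [2, 5, 9];  Q = [1, 3, 4] / [2, 5, 6]
  Insert 7 (step 7): P = [1, 4, 6, 7] / [2, 5, 9];  Q = [1, 3, 4, 7] / [2, 5, 6]
  Insert 3 (step 8): P = [1, 3, 6, 7] / [2, 4, 9] / [5];  Q = [1, 3, 4, 7] / [2, 5, 6] / [8]
  Insert 8 (step 9): P = [1, 3, 6, 7, 8] / [2, 4, 9] / [5];  Q = [1, 3, 4, 7, 9] / [2, 5, 6] / [8]
Final shape: (5, 3, 1).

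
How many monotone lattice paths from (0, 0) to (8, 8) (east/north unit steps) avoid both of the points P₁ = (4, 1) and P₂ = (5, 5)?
Number of paths = 6680

Inclusion–exclusion. Total paths: C(16, 8) = 12870. Through P₁: C(5, 4)·C(11, 4) = 1650. Through P₂: C(10, 5)·C(6, 3) = 5040. Since P₁ is strictly southwest of P₂, a monotone path through both must visit P₁ then P₂; paths through both = C(5, 4)·C(5, 1)·C(6, 3) = 500. Avoid both = 12870 − 1650 − 5040 + 500 = 6680.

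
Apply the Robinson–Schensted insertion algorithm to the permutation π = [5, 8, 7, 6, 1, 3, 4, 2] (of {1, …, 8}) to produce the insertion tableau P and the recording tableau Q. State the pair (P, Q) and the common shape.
P = [1, 2, 4] / [3, 6] / [5] / [7] / [8];  Q = [1, 2, 7] / [3, 6] / [4] / [5] / [8];  common shape = (3, 2, 1, 1, 1)

Row-insert the values π_1, π_2, … into P one at a time, bumping the leftmost entry strictly greater than the inserted value down to the next row. The recording tableau Q records, in position (i, j), the step at which that cell was added to P.
  Insert 5 (step 1): P = [5];  Q = [1]
  Insert 8 (step 2): P = [5, 8];  Q = [1, 2]
  Insert 7 (step 3): P = [5, 7] / [8];  Q = [1, 2] / [3]
  Insert 6 (step 4): P = [5, 6] / [7] / [8];  Q = [1, 2] / [3] / [4]
  Insert 1 (step 5): P = [1, 6] / [5] / [7] / [8];  Q = [1, 2] / [3] / [4] / [5]
  Insert 3 (step 6): P = [1, 3] / [5, 6] / [7] / [8];  Q = [1, 2] / [3, 6] / [4] / [5]
  Insert 4 (step 7): P = [1, 3, 4] / [5, 6] / [7] / [8];  Q = [1, 2, 7] / [3, 6] / [4] / [5]
  Insert 2 (step 8): P = [1, 2, 4] / [3, 6] / [5] / [7] / [8];  Q = [1, 2, 7] / [3, 6] / [4] / [5] / [8]
Final shape: (3, 2, 1, 1, 1).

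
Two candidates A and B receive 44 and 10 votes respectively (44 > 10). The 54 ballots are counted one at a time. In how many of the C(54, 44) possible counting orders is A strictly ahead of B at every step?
Strict-lead orderings = 15067486070

Total orderings of the 54 votes with 44 for A: C(54, 44) = 23930713170. By the Bertrand ballot formula (Cycle Lemma / reflection principle), the number of orderings in which A is strictly ahead of B throughout is (p − q)/(p + q) · C(p + q, p) = (44 − 10)/(44 + 10) · 23930713170 = 15067486070.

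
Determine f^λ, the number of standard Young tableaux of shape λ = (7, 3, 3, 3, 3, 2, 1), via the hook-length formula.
# SYT of shape (7, 3, 3, 3, 3, 2, 1) = 835665600

Hook-length formula: f^λ = n! / Π hook(c), product over all cells c of the Young diagram. For λ = (7, 3, 3, 3, 3, 2, 1), n = 22 boxes. Hook lengths by row (left-to-right, top-to-bottom): [13, 11, 9, 4, 3, 2, 1]; [8, 6, 4]; [7, 5, 3]; [6, 4, 2]; [5, 3, 1]; [3, 1]; [1]. Product of hooks = 1345036492800. So f^λ = 22! / 1345036492800 = 1124000727777607680000 / 1345036492800 = 835665600.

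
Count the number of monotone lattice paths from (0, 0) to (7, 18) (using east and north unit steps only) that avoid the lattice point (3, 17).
Number of paths = 475000

Total paths from (0, 0) to (7, 18): C(25, 7) = 480700. Paths through (3, 17): (paths (0, 0) → (3, 17)) × (paths (3, 17) → (7, 18)) = C(20, 3) · C(5, 4) = 1140 · 5 = 5700. Avoidance count = 480700 − 5700 = 475000.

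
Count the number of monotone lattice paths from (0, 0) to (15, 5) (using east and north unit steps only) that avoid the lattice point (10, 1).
Number of paths = 14118

Total paths from (0, 0) to (15, 5): C(20, 15) = 15504. Paths through (10, 1): (paths (0, 0) → (10, 1)) × (paths (10, 1) → (15, 5)) = C(11, 10) · C(9, 5) = 11 · 126 = 1386. Avoidance count = 15504 − 1386 = 14118.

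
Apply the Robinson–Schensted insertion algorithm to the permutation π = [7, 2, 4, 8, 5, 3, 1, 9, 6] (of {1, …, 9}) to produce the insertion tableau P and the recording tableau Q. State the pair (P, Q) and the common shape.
P = [1, 3, 5, 6] / [2, 8, 9] / [4] / [7];  Q = [1, 3, 4, 8] / [2, 5, 9] / [6] / [7];  common shape = (4, 3, 1, 1)

Row-insert the values π_1, π_2, … into P one at a time, bumping the leftmost entry strictly greater than the inserted value down to the next row. The recording tableau Q records, in position (i, j), the step at which that cell was added to P.
  Insert 7 (step 1): P = [7];  Q = [1]
  Insert 2 (step 2): P = [2] / [7];  Q = [1] / [2]
  Insert 4 (step 3): P = [2, 4] / [7];  Q = [1, 3] / [2]
  Insert 8 (step 4): P = [2, 4, 8] / [7];  Q = [1, 3, 4] / [2]
  Insert 5 (step 5): P = [2, 4, 5] / [7, 8];  Q = [1, 3, 4] / [2, 5]
  Insert 3 (step 6): P = [2, 3, 5] / [4, 8] / [7];  Q = [1, 3, 4] / [2, 5] / [6]
  Insert 1 (step 7): P = [1, 3, 5] / [2, 8] / [4] / [7];  Q = [1, 3, 4] / [2, 5] / [6] / [7]
  Insert 9 (step 8): P = [1, 3, 5, 9] / [2, 8] / [4] / [7];  Q = [1, 3, 4, 8] / [2, 5] / [6] / [7]
  Insert 6 (step 9): P = [1, 3, 5, 6] / [2, 8, 9] / [4] / [7];  Q = [1, 3, 4, 8] / [2, 5, 9] / [6] / [7]
Final shape: (4, 3, 1, 1).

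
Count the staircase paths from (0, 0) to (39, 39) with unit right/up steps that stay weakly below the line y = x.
C_39 = 680425371729975800390

These NE paths below the diagonal are counted by the Catalan number C_n = (1/(n + 1)) · C(2n, n). For n = 39: C_39 = (1/40) · C(78, 39) = 27217014869199032015600/40 = 680425371729975800390.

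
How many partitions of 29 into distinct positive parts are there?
q(29) = 256

A partition into distinct parts is a strictly decreasing sequence summing to n. The recurrence d(n, m) = d(n, m−1) + d(n−m, m−1) (use part m at most once) with q(n) = d(n, n) gives q(29) = 256. (Euler's theorem: # distinct-part partitions = # odd-part partitions.)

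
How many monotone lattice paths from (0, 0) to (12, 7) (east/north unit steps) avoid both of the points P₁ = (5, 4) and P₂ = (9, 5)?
Number of paths = 21548

Inclusion–exclusion. Total paths: C(19, 12) = 50388. Through P₁: C(9, 5)·C(10, 7) = 15120. Through P₂: C(14, 9)·C(5, 3) = 20020. Since P₁ is strictly southwest of P₂, a monotone path through both must visit P₁ then P₂; paths through both = C(9, 5)·C(5, 4)·C(5, 3) = 6300. Avoid both = 50388 − 15120 − 20020 + 6300 = 21548.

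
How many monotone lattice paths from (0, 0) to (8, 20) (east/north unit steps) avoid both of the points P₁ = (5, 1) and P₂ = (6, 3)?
Number of paths = 3087579

Inclusion–exclusion. Total paths: C(28, 8) = 3108105. Through P₁: C(6, 5)·C(22, 3) = 9240. Through P₂: C(9, 6)·C(19, 2) = 14364. Since P₁ is strictly southwest of P₂, a monotone path through both must visit P₁ then P₂; paths through both = C(6, 5)·C(3, 1)·C(19, 2) = 3078. Avoid both = 3108105 − 9240 − 14364 + 3078 = 3087579.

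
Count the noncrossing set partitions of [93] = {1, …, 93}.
C_93 = 60960876535340415751462563580829648891969728907438000

These noncrossing partitions are counted by the Catalan number C_n = (1/(n + 1)) · C(2n, n). For n = 93: C_93 = (1/94) · C(186, 93) = 5730322394321999080637480976597986995845154517299172000/94 = 60960876535340415751462563580829648891969728907438000.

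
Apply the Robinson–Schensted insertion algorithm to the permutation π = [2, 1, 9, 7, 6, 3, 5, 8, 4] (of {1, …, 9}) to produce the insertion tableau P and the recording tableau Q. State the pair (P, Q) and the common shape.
P = [1, 3, 4, 8] / [2, 5] / [6] / [7] / [9];  Q = [1, 3, 7, 8] / [2, 4] / [5] / [6] / [9];  common shape = (4, 2, 1, 1, 1)

Row-insert the values π_1, π_2, … into P one at a time, bumping the leftmost entry strictly greater than the inserted value down to the next row. The recording tableau Q records, in position (i, j), the step at which that cell was added to P.
  Insert 2 (step 1): P = [2];  Q = [1]
  Insert 1 (step 2): P = [1] / [2];  Q = [1] / [2]
  Insert 9 (step 3): P = [1, 9] / [2];  Q = [1, 3] / [2]
  Insert 7 (step 4): P = [1, 7] / [2, 9];  Q = [1, 3] / [2, 4]
  Insert 6 (step 5): P = [1, 6] / [2, 7] / [9];  Q = [1, 3] / [2, 4] / [5]
  Insert 3 (step 6): P = [1, 3] / [2, 6] / [7] / [9];  Q = [1, 3] / [2, 4] / [5] / [6]
  Insert 5 (step 7): P = [1, 3, 5] / [2, 6] / [7] / [9];  Q = [1, 3, 7] / [2, 4] / [5] / [6]
  Insert 8 (step 8): P = [1, 3, 5, 8] / [2, 6] / [7] / [9];  Q = [1, 3, 7, 8] / [2, 4] / [5] / [6]
  Insert 4 (step 9): P = [1, 3, 4, 8] / [2, 5] / [6] / [7] / [9];  Q = [1, 3, 7, 8] / [2, 4] / [5] / [6] / [9]
Final shape: (4, 2, 1, 1, 1).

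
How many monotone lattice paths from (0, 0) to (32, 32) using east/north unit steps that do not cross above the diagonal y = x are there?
C_32 = 55534064877048198

These NE paths below the diagonal are counted by the Catalan number C_n = (1/(n + 1)) · C(2n, n). For n = 32: C_32 = (1/33) · C(64, 32) = 1832624140942590534/33 = 55534064877048198.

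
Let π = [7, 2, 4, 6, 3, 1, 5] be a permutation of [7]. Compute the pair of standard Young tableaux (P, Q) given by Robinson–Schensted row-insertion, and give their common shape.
P = [1, 3, 5] / [2, 6] / [4] / [7];  Q = [1, 3, 4] / [2, 7] / [5] / [6];  common shape = (3, 2, 1, 1)

Row-insert the values π_1, π_2, … into P one at a time, bumping the leftmost entry strictly greater than the inserted value down to the next row. The recording tableau Q records, in position (i, j), the step at which that cell was added to P.
  Insert 7 (step 1): P = [7];  Q = [1]
  Insert 2 (step 2): P = [2] / [7];  Q = [1] / [2]
  Insert 4 (step 3): P = [2, 4] / [7];  Q = [1, 3] / [2]
  Insert 6 (step 4): P = [2, 4, 6] / [7];  Q = [1, 3, 4] / [2]
  Insert 3 (step 5): P = [2, 3, 6] / [4] / [7];  Q = [1, 3, 4] / [2] / [5]
  Insert 1 (step 6): P = [1, 3, 6] / [2] / [4] / [7];  Q = [1, 3, 4] / [2] / [5] / [6]
  Insert 5 (step 7): P = [1, 3, 5] / [2, 6] / [4] / [7];  Q = [1, 3, 4] / [2, 7] / [5] / [6]
Final shape: (3, 2, 1, 1).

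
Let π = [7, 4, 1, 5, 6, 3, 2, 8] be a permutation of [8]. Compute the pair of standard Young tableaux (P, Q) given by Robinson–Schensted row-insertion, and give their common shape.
P = [1, 2, 6, 8] / [3, 5] / [4] / [7];  Q = [1, 4, 5, 8] / [2, 6] / [3] / [7];  common shape = (4, 2, 1, 1)

Row-insert the values π_1, π_2, … into P one at a time, bumping the leftmost entry strictly greater than the inserted value down to the next row. The recording tableau Q records, in position (i, j), the step at which that cell was added to P.
  Insert 7 (step 1): P = [7];  Q = [1]
  Insert 4 (step 2): P = [4] / [7];  Q = [1] / [2]
  Insert 1 (step 3): P = [1] / [4] / [7];  Q = [1] / [2] / [3]
  Insert 5 (step 4): P = [1, 5] / [4] / [7];  Q = [1, 4] / [2] / [3]
  Insert 6 (step 5): P = [1, 5, 6] / [4] / [7];  Q = [1, 4, 5] / [2] / [3]
  Insert 3 (step 6): P = [1, 3, 6] / [4, 5] / [7];  Q = [1, 4, 5] / [2, 6] / [3]
  Insert 2 (step 7): P = [1, 2, 6] / [3, 5] / [4] / [7];  Q = [1, 4, 5] / [2, 6] / [3] / [7]
  Insert 8 (step 8): P = [1, 2, 6, 8] / [3, 5] / [4] / [7];  Q = [1, 4, 5, 8] / [2, 6] / [3] / [7]
Final shape: (4, 2, 1, 1).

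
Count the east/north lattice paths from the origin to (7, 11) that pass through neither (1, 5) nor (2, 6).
Number of paths = 22248

Inclusion–exclusion. Total paths: C(18, 7) = 31824. Through P₁: C(6, 1)·C(12, 6) = 5544. Through P₂: C(8, 2)·C(10, 5) = 7056. Since P₁ is strictly southwest of P₂, a monotone path through both must visit P₁ then P₂; paths through both = C(6, 1)·C(2, 1)·C(10, 5) = 3024. Avoid both = 31824 − 5544 − 7056 + 3024 = 22248.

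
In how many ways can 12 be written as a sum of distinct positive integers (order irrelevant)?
q(12) = 15

List partitions of 12 into distinct parts: 12, 11+1, 10+2, 9+3, 9+2+1, 8+4, 8+3+1, 7+5, 7+4+1, 7+3+2, 6+5+1, 6+4+2, 6+3+2+1, 5+4+3, 5+4+2+1. There are q(12) = 15. (Euler: this equals the number of odd-part partitions of 12.)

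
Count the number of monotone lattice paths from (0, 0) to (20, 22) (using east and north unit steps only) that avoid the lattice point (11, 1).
Number of paths = 513619921620

Total paths from (0, 0) to (20, 22): C(42, 20) = 513791607420. Paths through (11, 1): (paths (0, 0) → (11, 1)) × (paths (11, 1) → (20, 22)) = C(12, 11) · C(30, 9) = 12 · 14307150 = 171685800. Avoidance count = 513791607420 − 171685800 = 513619921620.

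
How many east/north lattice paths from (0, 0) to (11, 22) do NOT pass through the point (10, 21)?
Number of paths = 104832390

Total paths from (0, 0) to (11, 22): C(33, 11) = 193536720. Paths through (10, 21): (paths (0, 0) → (10, 21)) × (paths (10, 21) → (11, 22)) = C(31, 10) · C(2, 1) = 44352165 · 2 = 88704330. Avoidance count = 193536720 − 88704330 = 104832390.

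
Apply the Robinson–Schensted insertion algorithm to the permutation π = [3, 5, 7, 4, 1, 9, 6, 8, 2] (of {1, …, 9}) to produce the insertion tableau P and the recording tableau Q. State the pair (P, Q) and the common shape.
P = [1, 2, 6, 8] / [3, 4, 9] / [5, 7];  Q = [1, 2, 3, 6] / [4, 7, 8] / [5, 9];  common shape = (4, 3, 2)

Row-insert the values π_1, π_2, … into P one at a time, bumping the leftmost entry strictly greater than the inserted value down to the next row. The recording tableau Q records, in position (i, j), the step at which that cell was added to P.
  Insert 3 (step 1): P = [3];  Q = [1]
  Insert 5 (step 2): P = [3, 5];  Q = [1, 2]
  Insert 7 (step 3): P = [3, 5, 7];  Q = [1, 2, 3]
  Insert 4 (step 4): P = [3, 4, 7] / [5];  Q = [1, 2, 3] / [4]
  Insert 1 (step 5): P = [1, 4, 7] / [3] / [5];  Q = [1, 2, 3] / [4] / [5]
  Insert 9 (step 6): P = [1, 4, 7, 9] / [3] / [5];  Q = [1, 2, 3, 6] / [4] / [5]
  Insert 6 (step 7): P = [1, 4, 6, 9] / [3, 7] / [5];  Q = [1, 2, 3, 6] / [4, 7] / [5]
  Insert 8 (step 8): P = [1, 4, 6, 8] / [3, 7, 9] / [5];  Q = [1, 2, 3, 6] / [4, 7, 8] / [5]
  Insert 2 (step 9): P = [1, 2, 6, 8] / [3, 4, 9] / [5, 7];  Q = [1, 2, 3, 6] / [4, 7, 8] / [5, 9]
Final shape: (4, 3, 2).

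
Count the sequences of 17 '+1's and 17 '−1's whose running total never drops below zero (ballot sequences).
C_17 = 129644790

These ballot sequences are counted by the Catalan number C_n = (1/(n + 1)) · C(2n, n). For n = 17: C_17 = (1/18) · C(34, 17) = 2333606220/18 = 129644790.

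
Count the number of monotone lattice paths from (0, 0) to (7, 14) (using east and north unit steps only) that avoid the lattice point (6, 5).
Number of paths = 111660

Total paths from (0, 0) to (7, 14): C(21, 7) = 116280. Paths through (6, 5): (paths (0, 0) → (6, 5)) × (paths (6, 5) → (7, 14)) = C(11, 6) · C(10, 1) = 462 · 10 = 4620. Avoidance count = 116280 − 4620 = 111660.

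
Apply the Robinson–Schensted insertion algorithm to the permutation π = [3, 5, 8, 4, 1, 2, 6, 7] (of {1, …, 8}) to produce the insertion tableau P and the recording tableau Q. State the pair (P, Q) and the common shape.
P = [1, 2, 6, 7] / [3, 4, 8] / [5];  Q = [1, 2, 3, 8] / [4, 6, 7] / [5];  common shape = (4, 3, 1)

Row-insert the values π_1, π_2, … into P one at a time, bumping the leftmost entry strictly greater than the inserted value down to the next row. The recording tableau Q records, in position (i, j), the step at which that cell was added to P.
  Insert 3 (step 1): P = [3];  Q = [1]
  Insert 5 (step 2): P = [3, 5];  Q = [1, 2]
  Insert 8 (step 3): P = [3, 5, 8];  Q = [1, 2, 3]
  Insert 4 (step 4): P = [3, 4, 8] / [5];  Q = [1, 2, 3] / [4]
  Insert 1 (step 5): P = [1, 4, 8] / [3] / [5];  Q = [1, 2, 3] / [4] / [5]
  Insert 2 (step 6): P = [1, 2, 8] / [3, 4] / [5];  Q = [1, 2, 3] / [4, 6] / [5]
  Insert 6 (step 7): P = [1, 2, 6] / [3, 4, 8] / [5];  Q = [1, 2, 3] / [4, 6, 7] / [5]
  Insert 7 (step 8): P = [1, 2, 6, 7] / [3, 4, 8] / [5];  Q = [1, 2, 3, 8] / [4, 6, 7] / [5]
Final shape: (4, 3, 1).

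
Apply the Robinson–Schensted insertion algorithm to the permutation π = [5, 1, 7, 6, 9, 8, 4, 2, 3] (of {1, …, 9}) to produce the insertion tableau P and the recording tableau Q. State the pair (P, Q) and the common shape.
P = [1, 2, 3] / [4, 6, 8] / [5, 9] / [7];  Q = [1, 3, 5] / [2, 4, 6] / [7, 9] / [8];  common shape = (3, 3, 2, 1)

Row-insert the values π_1, π_2, … into P one at a time, bumping the leftmost entry strictly greater than the inserted value down to the next row. The recording tableau Q records, in position (i, j), the step at which that cell was added to P.
  Insert 5 (step 1): P = [5];  Q = [1]
  Insert 1 (step 2): P = [1] / [5];  Q = [1] / [2]
  Insert 7 (step 3): P = [1, 7] / [5];  Q = [1, 3] / [2]
  Insert 6 (step 4): P = [1, 6] / [5, 7];  Q = [1, 3] / [2, 4]
  Insert 9 (step 5): P = [1, 6, 9] / [5, 7];  Q = [1, 3, 5] / [2, 4]
  Insert 8 (step 6): P = [1, 6, 8] / [5, 7, 9];  Q = [1, 3, 5] / [2, 4, 6]
  Insert 4 (step 7): P = [1, 4, 8] / [5, 6, 9] / [7];  Q = [1, 3, 5] / [2, 4, 6] / [7]
  Insert 2 (step 8): P = [1, 2, 8] / [4, 6, 9] / [5] / [7];  Q = [1, 3, 5] / [2, 4, 6] / [7] / [8]
  Insert 3 (step 9): P = [1, 2, 3] / [4, 6, 8] / [5, 9] / [7];  Q = [1, 3, 5] / [2, 4, 6] / [7, 9] / [8]
Final shape: (3, 3, 2, 1).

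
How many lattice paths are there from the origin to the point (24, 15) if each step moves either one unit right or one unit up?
Number of paths = 25140840660

A monotone lattice path from (0, 0) to (24, 15) consists of 24 east steps and 15 north steps in some order, so it is determined by which 24 of the 39 steps are east. The count is C(39, 24) = 25140840660.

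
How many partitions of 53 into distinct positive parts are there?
q(53) = 5120

A partition into distinct parts is a strictly decreasing sequence summing to n. The recurrence d(n, m) = d(n, m−1) + d(n−m, m−1) (use part m at most once) with q(n) = d(n, n) gives q(53) = 5120. (Euler's theorem: # distinct-part partitions = # odd-part partitions.)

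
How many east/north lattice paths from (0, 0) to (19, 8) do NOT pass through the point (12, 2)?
Number of paths = 2063919

Total paths from (0, 0) to (19, 8): C(27, 19) = 2220075. Paths through (12, 2): (paths (0, 0) → (12, 2)) × (paths (12, 2) → (19, 8)) = C(14, 12) · C(13, 7) = 91 · 1716 = 156156. Avoidance count = 2220075 − 156156 = 2063919.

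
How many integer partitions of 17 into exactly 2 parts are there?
p(17, 2 parts) = 8

Partitions of n into exactly k parts are in bijection with partitions of n − k into at most k parts (subtract 1 from each part). So p(17, exactly 2) = p(15, parts ≤ 2). Computing via the recurrence p(m, j) = p(m, j−1) + p(m−j, j) gives 8.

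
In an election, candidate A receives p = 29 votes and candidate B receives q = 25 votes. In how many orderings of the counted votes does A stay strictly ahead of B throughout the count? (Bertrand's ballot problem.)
Strict-lead orderings = 124680849918352

Total orderings of the 54 votes with 29 for A: C(54, 29) = 1683191473897752. By the Bertrand ballot formula (Cycle Lemma / reflection principle), the number of orderings in which A is strictly ahead of B throughout is (p − q)/(p + q) · C(p + q, p) = (29 − 25)/(29 + 25) · 1683191473897752 = 124680849918352.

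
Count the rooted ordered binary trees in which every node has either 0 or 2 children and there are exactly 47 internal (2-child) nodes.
C_47 = 33868773757191046886429490

These full binary trees are counted by the Catalan number C_n = (1/(n + 1)) · C(2n, n). For n = 47: C_47 = (1/48) · C(94, 47) = 1625701140345170250548615520/48 = 33868773757191046886429490.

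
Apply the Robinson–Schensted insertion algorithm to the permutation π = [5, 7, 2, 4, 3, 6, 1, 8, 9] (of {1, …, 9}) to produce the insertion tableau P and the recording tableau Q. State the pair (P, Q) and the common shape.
P = [1, 3, 6, 8, 9] / [2, 7] / [4] / [5];  Q = [1, 2, 6, 8, 9] / [3, 4] / [5] / [7];  common shape = (5, 2, 1, 1)

Row-insert the values π_1, π_2, … into P one at a time, bumping the leftmost entry strictly greater than the inserted value down to the next row. The recording tableau Q records, in position (i, j), the step at which that cell was added to P.
  Insert 5 (step 1): P = [5];  Q = [1]
  Insert 7 (step 2): P = [5, 7];  Q = [1, 2]
  Insert 2 (step 3): P = [2, 7] / [5];  Q = [1, 2] / [3]
  Insert 4 (step 4): P = [2, 4] / [5, 7];  Q = [1, 2] / [3, 4]
  Insert 3 (step 5): P = [2, 3] / [4, 7] / [5];  Q = [1, 2] / [3, 4] / [5]
  Insert 6 (step 6): P = [2, 3, 6] / [4, 7] / [5];  Q = [1, 2, 6] / [3, 4] / [5]
  Insert 1 (step 7): P = [1, 3, 6] / [2, 7] / [4] / [5];  Q = [1, 2, 6] / [3, 4] / [5] / [7]
  Insert 8 (step 8): P = [1, 3, 6, 8] / [2, 7] / [4] / [5];  Q = [1, 2, 6, 8] / [3, 4] / [5] / [7]
  Insert 9 (step 9): P = [1, 3, 6, 8, 9] / [2, 7] / [4] / [5];  Q = [1, 2, 6, 8, 9] / [3, 4] / [5] / [7]
Final shape: (5, 2, 1, 1).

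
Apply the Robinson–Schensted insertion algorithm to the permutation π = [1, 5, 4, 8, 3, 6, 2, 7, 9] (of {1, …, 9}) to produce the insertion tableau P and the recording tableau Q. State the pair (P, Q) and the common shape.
P = [1, 2, 6, 7, 9] / [3, 8] / [4] / [5];  Q = [1, 2, 4, 8, 9] / [3, 6] / [5] / [7];  common shape = (5, 2, 1, 1)

Row-insert the values π_1, π_2, … into P one at a time, bumping the leftmost entry strictly greater than the inserted value down to the next row. The recording tableau Q records, in position (i, j), the step at which that cell was added to P.
  Insert 1 (step 1): P = [1];  Q = [1]
  Insert 5 (step 2): P = [1, 5];  Q = [1, 2]
  Insert 4 (step 3): P = [1, 4] / [5];  Q = [1, 2] / [3]
  Insert 8 (step 4): P = [1, 4, 8] / [5];  Q = [1, 2, 4] / [3]
  Insert 3 (step 5): P = [1, 3, 8] / [4] / [5];  Q = [1, 2, 4] / [3] / [5]
  Insert 6 (step 6): P = [1, 3, 6] / [4, 8] / [5];  Q = [1, 2, 4] / [3, 6] / [5]
  Insert 2 (step 7): P = [1, 2, 6] / [3, 8] / [4] / [5];  Q = [1, 2, 4] / [3, 6] / [5] / [7]
  Insert 7 (step 8): P = [1, 2, 6, 7] / [3, 8] / [4] / [5];  Q = [1, 2, 4, 8] / [3, 6] / [5] / [7]
  Insert 9 (step 9): P = [1, 2, 6, 7, 9] / [3, 8] / [4] / [5];  Q = [1, 2, 4, 8, 9] / [3, 6] / [5] / [7]
Final shape: (5, 2, 1, 1).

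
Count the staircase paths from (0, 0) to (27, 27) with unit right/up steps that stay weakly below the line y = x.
C_27 = 69533550916004

These NE paths below the diagonal are counted by the Catalan number C_n = (1/(n + 1)) · C(2n, n). For n = 27: C_27 = (1/28) · C(54, 27) = 1946939425648112/28 = 69533550916004.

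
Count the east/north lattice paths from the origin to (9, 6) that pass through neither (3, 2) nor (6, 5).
Number of paths = 1857

Inclusion–exclusion. Total paths: C(15, 9) = 5005. Through P₁: C(5, 3)·C(10, 6) = 2100. Through P₂: C(11, 6)·C(4, 3) = 1848. Since P₁ is strictly southwest of P₂, a monotone path through both must visit P₁ then P₂; paths through both = C(5, 3)·C(6, 3)·C(4, 3) = 800. Avoid both = 5005 − 2100 − 1848 + 800 = 1857.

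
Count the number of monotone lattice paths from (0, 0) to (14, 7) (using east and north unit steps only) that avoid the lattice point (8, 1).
Number of paths = 107964

Total paths from (0, 0) to (14, 7): C(21, 14) = 116280. Paths through (8, 1): (paths (0, 0) → (8, 1)) × (paths (8, 1) → (14, 7)) = C(9, 8) · C(12, 6) = 9 · 924 = 8316. Avoidance count = 116280 − 8316 = 107964.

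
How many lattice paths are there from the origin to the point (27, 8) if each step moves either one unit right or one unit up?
Number of paths = 23535820

A monotone lattice path from (0, 0) to (27, 8) consists of 27 east steps and 8 north steps in some order, so it is determined by which 27 of the 35 steps are east. The count is C(35, 27) = 23535820.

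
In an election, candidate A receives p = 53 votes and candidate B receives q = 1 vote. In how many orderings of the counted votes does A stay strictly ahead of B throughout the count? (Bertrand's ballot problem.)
Strict-lead orderings = 52

Total orderings of the 54 votes with 53 for A: C(54, 53) = 54. By the Bertrand ballot formula (Cycle Lemma / reflection principle), the number of orderings in which A is strictly ahead of B throughout is (p − q)/(p + q) · C(p + q, p) = (53 − 1)/(53 + 1) · 54 = 52.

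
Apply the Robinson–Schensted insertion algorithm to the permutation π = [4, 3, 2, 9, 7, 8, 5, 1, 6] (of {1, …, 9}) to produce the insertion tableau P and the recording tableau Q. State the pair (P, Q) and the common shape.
P = [1, 5, 6] / [2, 7, 8] / [3, 9] / [4];  Q = [1, 4, 6] / [2, 5, 9] / [3, 7] / [8];  common shape = (3, 3, 2, 1)

Row-insert the values π_1, π_2, … into P one at a time, bumping the leftmost entry strictly greater than the inserted value down to the next row. The recording tableau Q records, in position (i, j), the step at which that cell was added to P.
  Insert 4 (step 1): P = [4];  Q = [1]
  Insert 3 (step 2): P = [3] / [4];  Q = [1] / [2]
  Insert 2 (step 3): P = [2] / [3] / [4];  Q = [1] / [2] / [3]
  Insert 9 (step 4): P = [2, 9] / [3] / [4];  Q = [1, 4] / [2] / [3]
  Insert 7 (step 5): P = [2, 7] / [3, 9] / [4];  Q = [1, 4] / [2, 5] / [3]
  Insert 8 (step 6): P = [2, 7, 8] / [3, 9] / [4];  Q = [1, 4, 6] / [2, 5] / [3]
  Insert 5 (step 7): P = [2, 5, 8] / [3, 7] / [4, 9];  Q = [1, 4, 6] / [2, 5] / [3, 7]
  Insert 1 (step 8): P = [1, 5, 8] / [2, 7] / [3, 9] / [4];  Q = [1, 4, 6] / [2, 5] / [3, 7] / [8]
  Insert 6 (step 9): P = [1, 5, 6] / [2, 7, 8] / [3, 9] / [4];  Q = [1, 4, 6] / [2, 5, 9] / [3, 7] / [8]
Final shape: (3, 3, 2, 1).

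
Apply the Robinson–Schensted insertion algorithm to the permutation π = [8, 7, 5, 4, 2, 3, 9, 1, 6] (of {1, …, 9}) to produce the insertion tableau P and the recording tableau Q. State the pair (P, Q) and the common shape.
P = [1, 3, 6] / [2, 9] / [4] / [5] / [7] / [8];  Q = [1, 6, 7] / [2, 9] / [3] / [4] / [5] / [8];  common shape = (3, 2, 1, 1, 1, 1)

Row-insert the values π_1, π_2, … into P one at a time, bumping the leftmost entry strictly greater than the inserted value down to the next row. The recording tableau Q records, in position (i, j), the step at which that cell was added to P.
  Insert 8 (step 1): P = [8];  Q = [1]
  Insert 7 (step 2): P = [7] / [8];  Q = [1] / [2]
  Insert 5 (step 3): P = [5] / [7] / [8];  Q = [1] / [2] / [3]
  Insert 4 (step 4): P = [4] / [5] / [7] / [8];  Q = [1] / [2] / [3] / [4]
  Insert 2 (step 5): P = [2] / [4] / [5] / [7] / [8];  Q = [1] / [2] / [3] / [4] / [5]
  Insert 3 (step 6): P = [2, 3] / [4] / [5] / [7] / [8];  Q = [1, 6] / [2] / [3] / [4] / [5]
  Insert 9 (step 7): P = [2, 3, 9] / [4] / [5] / [7] / [8];  Q = [1, 6, 7] / [2] / [3] / [4] / [5]
  Insert 1 (step 8): P = [1, 3, 9] / [2] / [4] / [5] / [7] / [8];  Q = [1, 6, 7] / [2] / [3] / [4] / [5] / [8]
  Insert 6 (step 9): P = [1, 3, 6] / [2, 9] / [4] / [5] / [7] / [8];  Q = [1, 6, 7] / [2, 9] / [3] / [4] / [5] / [8]
Final shape: (3, 2, 1, 1, 1, 1).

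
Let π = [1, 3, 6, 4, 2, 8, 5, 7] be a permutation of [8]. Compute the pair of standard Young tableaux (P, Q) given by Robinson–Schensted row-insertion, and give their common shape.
P = [1, 2, 4, 5, 7] / [3, 8] / [6];  Q = [1, 2, 3, 6, 8] / [4, 7] / [5];  common shape = (5, 2, 1)

Row-insert the values π_1, π_2, … into P one at a time, bumping the leftmost entry strictly greater than the inserted value down to the next row. The recording tableau Q records, in position (i, j), the step at which that cell was added to P.
  Insert 1 (step 1): P = [1];  Q = [1]
  Insert 3 (step 2): P = [1, 3];  Q = [1, 2]
  Insert 6 (step 3): P = [1, 3, 6];  Q = [1, 2, 3]
  Insert 4 (step 4): P = [1, 3, 4] / [6];  Q = [1, 2, 3] / [4]
  Insert 2 (step 5): P = [1, 2, 4] / [3] / [6];  Q = [1, 2, 3] / [4] / [5]
  Insert 8 (step 6): P = [1, 2, 4, 8] / [3] / [6];  Q = [1, 2, 3, 6] / [4] / [5]
  Insert 5 (step 7): P = [1, 2, 4, 5] / [3, 8] / [6];  Q = [1, 2, 3, 6] / [4, 7] / [5]
  Insert 7 (step 8): P = [1, 2, 4, 5, 7] / [3, 8] / [6];  Q = [1, 2, 3, 6, 8] / [4, 7] / [5]
Final shape: (5, 2, 1).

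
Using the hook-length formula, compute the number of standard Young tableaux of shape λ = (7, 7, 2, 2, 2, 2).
# SYT of shape (7, 7, 2, 2, 2, 2) = 311095512

Hook-length formula: f^λ = n! / Π hook(c), product over all cells c of the Young diagram. For λ = (7, 7, 2, 2, 2, 2), n = 22 boxes. Hook lengths by row (left-to-right, top-to-bottom): [12, 11, 6, 5, 4, 3, 2]; [11, 10, 5, 4, 3, 2, 1]; [5, 4]; [4, 3]; [3, 2]; [2, 1]. Product of hooks = 3613040640000. So f^λ = 22! / 3613040640000 = 1124000727777607680000 / 3613040640000 = 311095512.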